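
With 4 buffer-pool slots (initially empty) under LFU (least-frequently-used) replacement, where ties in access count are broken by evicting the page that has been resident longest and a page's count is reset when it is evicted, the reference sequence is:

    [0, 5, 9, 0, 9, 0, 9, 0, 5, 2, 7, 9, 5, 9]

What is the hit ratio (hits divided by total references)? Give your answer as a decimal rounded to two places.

0.64

0 → fault, frames {0}
5 → fault, frames {0,5}
9 → fault, frames {0,5,9}
0 → hit
9 → hit
0 → hit
9 → hit
0 → hit
5 → hit
2 → fault, frames {0,5,9,2}
7 → fault, evict 2, frames {0,5,9,7}
9 → hit
5 → hit
9 → hit
Hits: 9 of 14 references → 9/14 = 0.6429.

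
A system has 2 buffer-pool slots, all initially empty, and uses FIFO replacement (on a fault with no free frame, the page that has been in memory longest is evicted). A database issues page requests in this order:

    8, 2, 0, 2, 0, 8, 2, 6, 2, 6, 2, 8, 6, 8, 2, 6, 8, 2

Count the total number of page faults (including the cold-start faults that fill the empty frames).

11

8 → fault, frames {8}
2 → fault, frames {8,2}
0 → fault, evict 8, frames {2,0}
2 → hit
0 → hit
8 → fault, evict 2, frames {0,8}
2 → fault, evict 0, frames {8,2}
6 → fault, evict 8, frames {2,6}
2 → hit
6 → hit
2 → hit
8 → fault, evict 2, frames {6,8}
6 → hit
8 → hit
2 → fault, evict 6, frames {8,2}
6 → fault, evict 8, frames {2,6}
8 → fault, evict 2, frames {6,8}
2 → fault, evict 6, frames {8,2}
Page faults: 11.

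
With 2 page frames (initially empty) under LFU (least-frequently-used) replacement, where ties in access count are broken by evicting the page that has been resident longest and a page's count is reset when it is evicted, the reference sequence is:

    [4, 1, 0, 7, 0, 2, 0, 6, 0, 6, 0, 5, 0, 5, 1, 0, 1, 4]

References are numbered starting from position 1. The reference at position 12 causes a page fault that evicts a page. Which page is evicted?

6

pos 1: 4 → miss, frames {4}
pos 2: 1 → miss, frames {4,1}
pos 3: 0 → miss, evict 4, frames {1,0}
pos 4: 7 → miss, evict 1, frames {0,7}
pos 5: 0 → hit
pos 6: 2 → miss, evict 7, frames {0,2}
pos 7: 0 → hit
pos 8: 6 → miss, evict 2, frames {0,6}
pos 9: 0 → hit
pos 10: 6 → hit
pos 11: 0 → hit
pos 12: 5 → miss, evict 6, frames {0,5}
At position 12, page 6 is evicted.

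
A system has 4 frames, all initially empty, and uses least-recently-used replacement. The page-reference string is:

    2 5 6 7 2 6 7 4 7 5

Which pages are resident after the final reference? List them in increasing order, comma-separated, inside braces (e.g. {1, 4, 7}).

{4, 5, 6, 7}

2: fault, frames {2}
5: fault, frames {2,5}
6: fault, frames {2,5,6}
7: fault, frames {2,5,6,7}
2: hit
6: hit
7: hit
4: fault, evict 5, frames {2,6,7,4}
7: hit
5: fault, evict 2, frames {6,4,7,5}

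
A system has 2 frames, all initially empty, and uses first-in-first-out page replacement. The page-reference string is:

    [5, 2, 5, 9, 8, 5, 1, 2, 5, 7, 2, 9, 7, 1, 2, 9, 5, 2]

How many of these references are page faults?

5 -> miss, frames (5)
2 -> miss, frames (5 2)
5 -> hit
9 -> miss, evict 5, frames (2 9)
8 -> miss, evict 2, frames (9 8)
5 -> miss, evict 9, frames (8 5)
1 -> miss, evict 8, frames (5 1)
2 -> miss, evict 5, frames (1 2)
5 -> miss, evict 1, frames (2 5)
7 -> miss, evict 2, frames (5 7)
2 -> miss, evict 5, frames (7 2)
9 -> miss, evict 7, frames (2 9)
7 -> miss, evict 2, frames (9 7)
1 -> miss, evict 9, frames (7 1)
2 -> miss, evict 7, frames (1 2)
9 -> miss, evict 1, frames (2 9)
5 -> miss, evict 2, frames (9 5)
2 -> miss, evict 9, frames (5 2)
Page faults: 17.

17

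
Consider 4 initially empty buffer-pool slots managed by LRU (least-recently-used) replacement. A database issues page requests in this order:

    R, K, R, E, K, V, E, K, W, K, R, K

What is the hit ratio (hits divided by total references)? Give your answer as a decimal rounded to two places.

R → miss, frames [R]
K → miss, frames [R, K]
R → hit
E → miss, frames [K, R, E]
K → hit
V → miss, frames [R, E, K, V]
E → hit
K → hit
W → miss, evict R, frames [V, E, K, W]
K → hit
R → miss, evict V, frames [E, W, K, R]
K → hit
Hits: 6 of 12 references → 6/12 = 0.5000.

0.50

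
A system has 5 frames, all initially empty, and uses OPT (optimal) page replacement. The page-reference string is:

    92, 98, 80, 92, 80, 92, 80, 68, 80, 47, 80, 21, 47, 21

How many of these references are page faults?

6

92 -> miss, frames [92]
98 -> miss, frames [92, 98]
80 -> miss, frames [92, 98, 80]
92 -> hit
80 -> hit
92 -> hit
80 -> hit
68 -> miss, frames [92, 98, 80, 68]
80 -> hit
47 -> miss, frames [92, 98, 80, 68, 47]
80 -> hit
21 -> miss, evict 68, frames [92, 98, 80, 47, 21]
47 -> hit
21 -> hit
Page faults: 6.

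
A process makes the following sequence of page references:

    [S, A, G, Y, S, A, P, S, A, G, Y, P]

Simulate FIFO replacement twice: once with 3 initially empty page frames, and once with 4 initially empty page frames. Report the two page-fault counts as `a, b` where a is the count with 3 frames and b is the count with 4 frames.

9, 10

3 frames: F F F F F F F . . F F . → 9 faults.
4 frames: F F F F . . F F F F F F → 10 faults.
10 > 9: adding a frame increased faults — Belady's anomaly.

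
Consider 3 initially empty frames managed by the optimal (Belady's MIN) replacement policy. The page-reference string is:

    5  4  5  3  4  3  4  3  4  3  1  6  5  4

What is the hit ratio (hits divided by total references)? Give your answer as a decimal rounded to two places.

5: fault, frames (5)
4: fault, frames (5 4)
5: hit
3: fault, frames (5 4 3)
4: hit
3: hit
4: hit
3: hit
4: hit
3: hit
1: fault, evict 3, frames (5 4 1)
6: fault, evict 1, frames (5 4 6)
5: hit
4: hit
Hits: 9 of 14 references → 9/14 = 0.6429.

0.64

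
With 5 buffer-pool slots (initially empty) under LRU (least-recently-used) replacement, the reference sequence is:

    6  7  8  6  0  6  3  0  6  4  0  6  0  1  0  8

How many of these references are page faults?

6: miss, frames {6}
7: miss, frames {6,7}
8: miss, frames {6,7,8}
6: hit
0: miss, frames {7,8,6,0}
6: hit
3: miss, frames {7,8,0,6,3}
0: hit
6: hit
4: miss, evict 7, frames {8,3,0,6,4}
0: hit
6: hit
0: hit
1: miss, evict 8, frames {3,4,6,0,1}
0: hit
8: miss, evict 3, frames {4,6,1,0,8}
Page faults: 8.

8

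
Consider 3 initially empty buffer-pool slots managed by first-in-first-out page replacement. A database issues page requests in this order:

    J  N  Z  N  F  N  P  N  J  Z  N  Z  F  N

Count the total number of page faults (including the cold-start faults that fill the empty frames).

J -> miss, frames (J)
N -> miss, frames (J N)
Z -> miss, frames (J N Z)
N -> hit
F -> miss, evict J, frames (N Z F)
N -> hit
P -> miss, evict N, frames (Z F P)
N -> miss, evict Z, frames (F P N)
J -> miss, evict F, frames (P N J)
Z -> miss, evict P, frames (N J Z)
N -> hit
Z -> hit
F -> miss, evict N, frames (J Z F)
N -> miss, evict J, frames (Z F N)
Page faults: 10.

10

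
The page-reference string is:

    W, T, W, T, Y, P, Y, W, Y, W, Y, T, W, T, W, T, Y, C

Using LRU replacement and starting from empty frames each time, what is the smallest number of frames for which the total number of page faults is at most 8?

3

f=1: 18 faults
f=2: 9 faults
f=3: 7 faults
f=4: 5 faults
f=5: 5 faults
Smallest f with faults ≤ 8 is 3.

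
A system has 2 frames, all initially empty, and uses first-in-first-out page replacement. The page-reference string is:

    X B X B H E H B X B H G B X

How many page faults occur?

10

X -> fault, frames {X}
B -> fault, frames {X,B}
X -> hit
B -> hit
H -> fault, evict X, frames {B,H}
E -> fault, evict B, frames {H,E}
H -> hit
B -> fault, evict H, frames {E,B}
X -> fault, evict E, frames {B,X}
B -> hit
H -> fault, evict B, frames {X,H}
G -> fault, evict X, frames {H,G}
B -> fault, evict H, frames {G,B}
X -> fault, evict G, frames {B,X}
Page faults: 10.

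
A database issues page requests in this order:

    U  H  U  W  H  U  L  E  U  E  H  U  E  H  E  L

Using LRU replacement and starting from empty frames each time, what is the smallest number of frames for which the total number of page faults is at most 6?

4

f=1: 16 faults
f=2: 13 faults
f=3: 7 faults
f=4: 5 faults
f=5: 5 faults
Smallest f with faults ≤ 6 is 4.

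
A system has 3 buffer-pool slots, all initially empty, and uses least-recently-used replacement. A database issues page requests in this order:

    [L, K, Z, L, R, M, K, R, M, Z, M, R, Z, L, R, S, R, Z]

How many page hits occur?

L → fault, frames [L]
K → fault, frames [L, K]
Z → fault, frames [L, K, Z]
L → hit
R → fault, evict K, frames [Z, L, R]
M → fault, evict Z, frames [L, R, M]
K → fault, evict L, frames [R, M, K]
R → hit
M → hit
Z → fault, evict K, frames [R, M, Z]
M → hit
R → hit
Z → hit
L → fault, evict M, frames [R, Z, L]
R → hit
S → fault, evict Z, frames [L, R, S]
R → hit
Z → fault, evict L, frames [S, R, Z]
Hits: 8.

8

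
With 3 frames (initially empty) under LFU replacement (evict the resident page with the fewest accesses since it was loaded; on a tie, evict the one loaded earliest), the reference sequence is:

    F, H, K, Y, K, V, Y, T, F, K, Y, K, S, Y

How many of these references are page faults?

F -> fault, frames [F]
H -> fault, frames [F, H]
K -> fault, frames [F, H, K]
Y -> fault, evict F, frames [H, K, Y]
K -> hit
V -> fault, evict H, frames [K, Y, V]
Y -> hit
T -> fault, evict V, frames [K, Y, T]
F -> fault, evict T, frames [K, Y, F]
K -> hit
Y -> hit
K -> hit
S -> fault, evict F, frames [K, Y, S]
Y -> hit
Page faults: 8.

8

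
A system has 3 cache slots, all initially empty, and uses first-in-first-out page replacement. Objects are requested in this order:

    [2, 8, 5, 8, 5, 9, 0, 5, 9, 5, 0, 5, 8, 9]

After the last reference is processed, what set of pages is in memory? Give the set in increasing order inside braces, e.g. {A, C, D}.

2: fault, frames {2}
8: fault, frames {2,8}
5: fault, frames {2,8,5}
8: hit
5: hit
9: fault, evict 2, frames {8,5,9}
0: fault, evict 8, frames {5,9,0}
5: hit
9: hit
5: hit
0: hit
5: hit
8: fault, evict 5, frames {9,0,8}
9: hit

{0, 8, 9}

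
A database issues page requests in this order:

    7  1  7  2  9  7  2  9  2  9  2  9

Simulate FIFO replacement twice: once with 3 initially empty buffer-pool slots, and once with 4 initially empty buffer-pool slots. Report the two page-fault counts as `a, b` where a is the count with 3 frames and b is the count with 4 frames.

5, 4

3 frames: F F . F F F . . . . . . → 5 faults.
4 frames: F F . F F . . . . . . . → 4 faults.
4 < 5: adding a frame reduced faults, as is typical.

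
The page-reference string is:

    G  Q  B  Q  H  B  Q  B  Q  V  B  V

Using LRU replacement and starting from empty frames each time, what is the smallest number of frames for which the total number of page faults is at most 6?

3

f=1: 12 faults
f=2: 8 faults
f=3: 5 faults
f=4: 5 faults
f=5: 5 faults
Smallest f with faults ≤ 6 is 3.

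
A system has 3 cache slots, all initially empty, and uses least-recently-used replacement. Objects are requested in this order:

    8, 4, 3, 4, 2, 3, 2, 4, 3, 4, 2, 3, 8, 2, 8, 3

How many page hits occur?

8 -> miss, frames (8)
4 -> miss, frames (8 4)
3 -> miss, frames (8 4 3)
4 -> hit
2 -> miss, evict 8, frames (3 4 2)
3 -> hit
2 -> hit
4 -> hit
3 -> hit
4 -> hit
2 -> hit
3 -> hit
8 -> miss, evict 4, frames (2 3 8)
2 -> hit
8 -> hit
3 -> hit
Hits: 11.

11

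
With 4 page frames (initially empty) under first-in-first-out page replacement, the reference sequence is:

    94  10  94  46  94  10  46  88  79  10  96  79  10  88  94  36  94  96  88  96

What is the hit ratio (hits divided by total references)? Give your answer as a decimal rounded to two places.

0.45

94 → fault, frames {94}
10 → fault, frames {94,10}
94 → hit
46 → fault, frames {94,10,46}
94 → hit
10 → hit
46 → hit
88 → fault, frames {94,10,46,88}
79 → fault, evict 94, frames {10,46,88,79}
10 → hit
96 → fault, evict 10, frames {46,88,79,96}
79 → hit
10 → fault, evict 46, frames {88,79,96,10}
88 → hit
94 → fault, evict 88, frames {79,96,10,94}
36 → fault, evict 79, frames {96,10,94,36}
94 → hit
96 → hit
88 → fault, evict 96, frames {10,94,36,88}
96 → fault, evict 10, frames {94,36,88,96}
Hits: 9 of 20 references → 9/20 = 0.4500.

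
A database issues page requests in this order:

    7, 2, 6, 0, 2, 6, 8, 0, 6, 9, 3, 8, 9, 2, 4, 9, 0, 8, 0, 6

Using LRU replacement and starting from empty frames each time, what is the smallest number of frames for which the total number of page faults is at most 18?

f=1: 20 faults
f=2: 19 faults
f=3: 14 faults
f=4: 13 faults
f=5: 11 faults
f=6: 10 faults
f=7: 8 faults
f=8: 8 faults
Smallest f with faults ≤ 18 is 3.

3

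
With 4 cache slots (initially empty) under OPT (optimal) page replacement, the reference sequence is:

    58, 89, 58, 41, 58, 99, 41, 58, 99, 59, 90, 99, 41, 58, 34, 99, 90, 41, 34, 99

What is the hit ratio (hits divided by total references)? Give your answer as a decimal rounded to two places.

0.65

58: miss, frames [58]
89: miss, frames [58, 89]
58: hit
41: miss, frames [58, 89, 41]
58: hit
99: miss, frames [58, 89, 41, 99]
41: hit
58: hit
99: hit
59: miss, evict 89, frames [58, 41, 99, 59]
90: miss, evict 59, frames [58, 41, 99, 90]
99: hit
41: hit
58: hit
34: miss, evict 58, frames [41, 99, 90, 34]
99: hit
90: hit
41: hit
34: hit
99: hit
Hits: 13 of 20 references → 13/20 = 0.6500.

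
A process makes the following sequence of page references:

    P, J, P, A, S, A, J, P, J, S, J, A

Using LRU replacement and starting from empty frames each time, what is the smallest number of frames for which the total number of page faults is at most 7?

f=1: 12 faults
f=2: 8 faults
f=3: 8 faults
f=4: 4 faults
Smallest f with faults ≤ 7 is 4.

4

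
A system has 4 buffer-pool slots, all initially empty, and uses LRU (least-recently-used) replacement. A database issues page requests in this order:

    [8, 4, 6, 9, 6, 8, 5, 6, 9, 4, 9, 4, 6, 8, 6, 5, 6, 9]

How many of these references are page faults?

9

8: miss, frames {8}
4: miss, frames {8,4}
6: miss, frames {8,4,6}
9: miss, frames {8,4,6,9}
6: hit
8: hit
5: miss, evict 4, frames {9,6,8,5}
6: hit
9: hit
4: miss, evict 8, frames {5,6,9,4}
9: hit
4: hit
6: hit
8: miss, evict 5, frames {9,4,6,8}
6: hit
5: miss, evict 9, frames {4,8,6,5}
6: hit
9: miss, evict 4, frames {8,5,6,9}
Page faults: 9.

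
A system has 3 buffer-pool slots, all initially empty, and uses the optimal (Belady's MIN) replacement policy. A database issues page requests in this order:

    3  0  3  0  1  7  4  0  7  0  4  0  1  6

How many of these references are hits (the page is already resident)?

3: miss, frames (3)
0: miss, frames (3 0)
3: hit
0: hit
1: miss, frames (3 0 1)
7: miss, evict 3, frames (0 1 7)
4: miss, evict 1, frames (0 7 4)
0: hit
7: hit
0: hit
4: hit
0: hit
1: miss, evict 4, frames (0 7 1)
6: miss, evict 1, frames (0 7 6)
Hits: 7.

7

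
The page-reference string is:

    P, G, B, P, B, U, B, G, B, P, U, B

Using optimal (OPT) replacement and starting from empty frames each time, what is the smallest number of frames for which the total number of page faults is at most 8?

f=1: 12 faults
f=2: 7 faults
f=3: 5 faults
f=4: 4 faults
Smallest f with faults ≤ 8 is 2.

2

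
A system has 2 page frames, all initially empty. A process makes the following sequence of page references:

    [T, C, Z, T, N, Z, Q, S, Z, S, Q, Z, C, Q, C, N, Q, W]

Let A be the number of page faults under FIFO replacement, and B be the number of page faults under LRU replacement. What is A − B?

-2

Under FIFO: F F F F F F F F F . F . F . . F F F → 14 faults.
Under LRU: F F F F F F F F F . F F F F . F F F → 16 faults.
A − B = 14 − 16 = -2.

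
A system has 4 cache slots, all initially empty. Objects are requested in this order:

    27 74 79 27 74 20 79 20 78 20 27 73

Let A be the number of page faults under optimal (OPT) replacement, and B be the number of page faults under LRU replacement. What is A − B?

-1

Under OPT: F F F . . F . . F . . F → 6 faults.
Under LRU: F F F . . F . . F . F F → 7 faults.
A − B = 6 − 7 = -1.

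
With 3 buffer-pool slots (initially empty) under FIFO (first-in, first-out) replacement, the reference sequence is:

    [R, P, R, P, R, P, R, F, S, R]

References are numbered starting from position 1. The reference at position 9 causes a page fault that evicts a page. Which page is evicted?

R

pos 1: R: fault, frames [R]
pos 2: P: fault, frames [R, P]
pos 3: R: hit
pos 4: P: hit
pos 5: R: hit
pos 6: P: hit
pos 7: R: hit
pos 8: F: fault, frames [R, P, F]
pos 9: S: fault, evict R, frames [P, F, S]
At position 9, page R is evicted.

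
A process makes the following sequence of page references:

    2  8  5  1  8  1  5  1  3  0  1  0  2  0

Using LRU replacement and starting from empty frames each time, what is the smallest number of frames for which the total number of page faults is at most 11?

f=1: 14 faults
f=2: 10 faults
f=3: 7 faults
f=4: 7 faults
f=5: 7 faults
f=6: 6 faults
Smallest f with faults ≤ 11 is 2.

2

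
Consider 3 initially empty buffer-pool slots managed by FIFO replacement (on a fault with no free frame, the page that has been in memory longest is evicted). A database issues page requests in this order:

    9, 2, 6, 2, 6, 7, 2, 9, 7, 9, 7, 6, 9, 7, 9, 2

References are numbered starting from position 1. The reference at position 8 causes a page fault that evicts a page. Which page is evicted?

2

pos 1: 9 → miss, frames {9}
pos 2: 2 → miss, frames {9,2}
pos 3: 6 → miss, frames {9,2,6}
pos 4: 2 → hit
pos 5: 6 → hit
pos 6: 7 → miss, evict 9, frames {2,6,7}
pos 7: 2 → hit
pos 8: 9 → miss, evict 2, frames {6,7,9}
At position 8, page 2 is evicted.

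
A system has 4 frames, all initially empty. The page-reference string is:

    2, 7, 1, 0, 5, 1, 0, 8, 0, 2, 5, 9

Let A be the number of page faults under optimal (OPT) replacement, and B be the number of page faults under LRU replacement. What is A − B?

Under OPT: F F F F F . . F . . . F → 7 faults.
Under LRU: F F F F F . . F . F F F → 9 faults.
A − B = 7 − 9 = -2.

-2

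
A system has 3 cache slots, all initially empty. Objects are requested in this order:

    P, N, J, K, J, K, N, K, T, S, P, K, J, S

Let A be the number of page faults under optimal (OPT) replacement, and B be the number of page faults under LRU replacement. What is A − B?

-2

Under OPT: F F F F . . . . F F F . . F → 8 faults.
Under LRU: F F F F . . . . F F F F F F → 10 faults.
A − B = 8 − 10 = -2.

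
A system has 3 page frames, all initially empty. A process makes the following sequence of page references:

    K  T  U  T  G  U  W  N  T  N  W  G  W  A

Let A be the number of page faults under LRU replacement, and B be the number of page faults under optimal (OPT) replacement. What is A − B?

Under LRU: F F F . F . F F F . . F . F → 9 faults.
Under OPT: F F F . F . F F . . . F . F → 8 faults.
A − B = 9 − 8 = 1.

1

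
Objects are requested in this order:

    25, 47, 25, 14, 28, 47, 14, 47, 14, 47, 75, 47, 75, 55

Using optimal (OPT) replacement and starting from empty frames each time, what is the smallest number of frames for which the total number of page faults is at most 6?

f=1: 14 faults
f=2: 7 faults
f=3: 6 faults
f=4: 6 faults
f=5: 6 faults
f=6: 6 faults
Smallest f with faults ≤ 6 is 3.

3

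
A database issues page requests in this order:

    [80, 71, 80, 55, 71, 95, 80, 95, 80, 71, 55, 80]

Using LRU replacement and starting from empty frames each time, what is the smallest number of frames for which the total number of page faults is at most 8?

3

f=1: 12 faults
f=2: 9 faults
f=3: 6 faults
f=4: 4 faults
Smallest f with faults ≤ 8 is 3.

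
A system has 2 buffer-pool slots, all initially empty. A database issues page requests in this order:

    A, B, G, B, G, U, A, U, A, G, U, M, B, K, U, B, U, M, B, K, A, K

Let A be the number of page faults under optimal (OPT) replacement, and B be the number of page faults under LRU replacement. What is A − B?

-3

Under OPT: F F F . . F F . . F . F F F . F . F . F F . → 13 faults.
Under LRU: F F F . . F F . . F F F F F F F . F F F F . → 16 faults.
A − B = 13 − 16 = -3.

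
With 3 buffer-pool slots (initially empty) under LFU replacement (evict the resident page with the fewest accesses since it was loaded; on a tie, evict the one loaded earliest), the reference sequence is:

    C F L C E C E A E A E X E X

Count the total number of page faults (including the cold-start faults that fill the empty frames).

6

C: miss, frames (C)
F: miss, frames (C F)
L: miss, frames (C F L)
C: hit
E: miss, evict F, frames (C L E)
C: hit
E: hit
A: miss, evict L, frames (C E A)
E: hit
A: hit
E: hit
X: miss, evict A, frames (C E X)
E: hit
X: hit
Page faults: 6.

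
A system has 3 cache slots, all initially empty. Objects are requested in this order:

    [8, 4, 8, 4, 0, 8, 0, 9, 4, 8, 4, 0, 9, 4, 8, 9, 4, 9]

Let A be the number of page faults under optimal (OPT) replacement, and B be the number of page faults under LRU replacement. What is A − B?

-3

Under OPT: F F . . F . . F . . . F . . F . . . → 6 faults.
Under LRU: F F . . F . . F F F . F F . F . . . → 9 faults.
A − B = 6 − 9 = -3.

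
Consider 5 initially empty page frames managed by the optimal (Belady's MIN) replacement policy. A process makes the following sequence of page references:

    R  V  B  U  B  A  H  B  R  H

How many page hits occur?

4

R → miss, frames (R)
V → miss, frames (R V)
B → miss, frames (R V B)
U → miss, frames (R V B U)
B → hit
A → miss, frames (R V B U A)
H → miss, evict A, frames (R V B U H)
B → hit
R → hit
H → hit
Hits: 4.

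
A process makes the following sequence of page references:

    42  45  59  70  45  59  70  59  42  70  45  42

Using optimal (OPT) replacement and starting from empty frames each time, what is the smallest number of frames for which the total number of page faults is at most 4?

4

f=1: 12 faults
f=2: 7 faults
f=3: 5 faults
f=4: 4 faults
Smallest f with faults ≤ 4 is 4.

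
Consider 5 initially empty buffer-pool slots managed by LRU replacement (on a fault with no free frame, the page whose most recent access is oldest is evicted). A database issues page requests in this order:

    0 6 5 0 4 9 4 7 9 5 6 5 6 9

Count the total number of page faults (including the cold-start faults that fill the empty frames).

0 -> miss, frames {0}
6 -> miss, frames {0,6}
5 -> miss, frames {0,6,5}
0 -> hit
4 -> miss, frames {6,5,0,4}
9 -> miss, frames {6,5,0,4,9}
4 -> hit
7 -> miss, evict 6, frames {5,0,9,4,7}
9 -> hit
5 -> hit
6 -> miss, evict 0, frames {4,7,9,5,6}
5 -> hit
6 -> hit
9 -> hit
Page faults: 7.

7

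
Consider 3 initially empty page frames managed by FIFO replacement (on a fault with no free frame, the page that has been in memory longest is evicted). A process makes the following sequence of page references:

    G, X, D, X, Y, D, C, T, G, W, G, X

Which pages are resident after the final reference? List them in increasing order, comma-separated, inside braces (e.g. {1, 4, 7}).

G: fault, frames (G)
X: fault, frames (G X)
D: fault, frames (G X D)
X: hit
Y: fault, evict G, frames (X D Y)
D: hit
C: fault, evict X, frames (D Y C)
T: fault, evict D, frames (Y C T)
G: fault, evict Y, frames (C T G)
W: fault, evict C, frames (T G W)
G: hit
X: fault, evict T, frames (G W X)

{G, W, X}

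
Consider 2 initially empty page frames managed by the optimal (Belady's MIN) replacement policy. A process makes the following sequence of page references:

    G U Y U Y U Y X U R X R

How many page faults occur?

5

G → miss, frames [G]
U → miss, frames [G, U]
Y → miss, evict G, frames [U, Y]
U → hit
Y → hit
U → hit
Y → hit
X → miss, evict Y, frames [U, X]
U → hit
R → miss, evict U, frames [X, R]
X → hit
R → hit
Page faults: 5.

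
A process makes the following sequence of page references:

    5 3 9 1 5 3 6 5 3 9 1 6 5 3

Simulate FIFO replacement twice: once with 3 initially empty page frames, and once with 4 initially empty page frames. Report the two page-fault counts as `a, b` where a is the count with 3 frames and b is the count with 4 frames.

3 frames: F F F F F F F . . F F . F F → 11 faults.
4 frames: F F F F . . F F F F F F F F → 12 faults.
12 > 11: adding a frame increased faults — Belady's anomaly.

11, 12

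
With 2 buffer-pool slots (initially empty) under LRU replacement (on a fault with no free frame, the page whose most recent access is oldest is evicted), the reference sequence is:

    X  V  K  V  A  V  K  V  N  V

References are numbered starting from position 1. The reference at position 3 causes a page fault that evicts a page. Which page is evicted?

X

pos 1: X -> fault, frames {X}
pos 2: V -> fault, frames {X,V}
pos 3: K -> fault, evict X, frames {V,K}
At position 3, page X is evicted.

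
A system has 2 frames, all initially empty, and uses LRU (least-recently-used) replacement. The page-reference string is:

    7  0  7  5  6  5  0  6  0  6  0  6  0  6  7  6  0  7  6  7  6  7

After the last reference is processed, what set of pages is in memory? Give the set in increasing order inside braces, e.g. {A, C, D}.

7 → fault, frames {7}
0 → fault, frames {7,0}
7 → hit
5 → fault, evict 0, frames {7,5}
6 → fault, evict 7, frames {5,6}
5 → hit
0 → fault, evict 6, frames {5,0}
6 → fault, evict 5, frames {0,6}
0 → hit
6 → hit
0 → hit
6 → hit
0 → hit
6 → hit
7 → fault, evict 0, frames {6,7}
6 → hit
0 → fault, evict 7, frames {6,0}
7 → fault, evict 6, frames {0,7}
6 → fault, evict 0, frames {7,6}
7 → hit
6 → hit
7 → hit

{6, 7}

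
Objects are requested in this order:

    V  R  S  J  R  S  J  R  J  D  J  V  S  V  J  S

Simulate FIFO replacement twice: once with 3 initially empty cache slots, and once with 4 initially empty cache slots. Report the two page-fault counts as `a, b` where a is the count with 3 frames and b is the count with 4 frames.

8, 6

3 frames: F F F F . . . . . F . F F . F . → 8 faults.
4 frames: F F F F . . . . . F . F . . . . → 6 faults.
6 < 8: adding a frame reduced faults, as is typical.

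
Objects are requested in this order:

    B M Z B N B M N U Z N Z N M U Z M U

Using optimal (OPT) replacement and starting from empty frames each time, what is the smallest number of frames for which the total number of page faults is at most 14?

f=1: 18 faults
f=2: 10 faults
f=3: 7 faults
f=4: 5 faults
f=5: 5 faults
Smallest f with faults ≤ 14 is 2.

2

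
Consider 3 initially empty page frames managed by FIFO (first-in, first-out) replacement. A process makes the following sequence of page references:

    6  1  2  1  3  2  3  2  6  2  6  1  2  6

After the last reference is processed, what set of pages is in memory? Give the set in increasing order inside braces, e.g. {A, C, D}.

{1, 2, 6}

6 -> miss, frames (6)
1 -> miss, frames (6 1)
2 -> miss, frames (6 1 2)
1 -> hit
3 -> miss, evict 6, frames (1 2 3)
2 -> hit
3 -> hit
2 -> hit
6 -> miss, evict 1, frames (2 3 6)
2 -> hit
6 -> hit
1 -> miss, evict 2, frames (3 6 1)
2 -> miss, evict 3, frames (6 1 2)
6 -> hit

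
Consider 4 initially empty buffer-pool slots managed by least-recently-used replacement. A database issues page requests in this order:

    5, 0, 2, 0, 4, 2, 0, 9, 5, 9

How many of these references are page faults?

5 -> miss, frames (5)
0 -> miss, frames (5 0)
2 -> miss, frames (5 0 2)
0 -> hit
4 -> miss, frames (5 2 0 4)
2 -> hit
0 -> hit
9 -> miss, evict 5, frames (4 2 0 9)
5 -> miss, evict 4, frames (2 0 9 5)
9 -> hit
Page faults: 6.

6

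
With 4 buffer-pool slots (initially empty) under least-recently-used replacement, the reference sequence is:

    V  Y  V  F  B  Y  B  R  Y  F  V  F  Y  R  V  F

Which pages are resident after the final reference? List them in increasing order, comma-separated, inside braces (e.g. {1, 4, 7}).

V: miss, frames (V)
Y: miss, frames (V Y)
V: hit
F: miss, frames (Y V F)
B: miss, frames (Y V F B)
Y: hit
B: hit
R: miss, evict V, frames (F Y B R)
Y: hit
F: hit
V: miss, evict B, frames (R Y F V)
F: hit
Y: hit
R: hit
V: hit
F: hit

{F, R, V, Y}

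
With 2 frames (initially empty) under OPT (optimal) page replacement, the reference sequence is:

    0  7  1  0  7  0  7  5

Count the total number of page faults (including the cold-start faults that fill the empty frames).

0 → miss, frames [0]
7 → miss, frames [0, 7]
1 → miss, evict 7, frames [0, 1]
0 → hit
7 → miss, evict 1, frames [0, 7]
0 → hit
7 → hit
5 → miss, evict 7, frames [0, 5]
Page faults: 5.

5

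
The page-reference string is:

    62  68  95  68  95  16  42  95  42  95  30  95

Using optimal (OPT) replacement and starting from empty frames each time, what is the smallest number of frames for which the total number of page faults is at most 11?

f=1: 12 faults
f=2: 6 faults
f=3: 6 faults
f=4: 6 faults
f=5: 6 faults
f=6: 6 faults
Smallest f with faults ≤ 11 is 2.

2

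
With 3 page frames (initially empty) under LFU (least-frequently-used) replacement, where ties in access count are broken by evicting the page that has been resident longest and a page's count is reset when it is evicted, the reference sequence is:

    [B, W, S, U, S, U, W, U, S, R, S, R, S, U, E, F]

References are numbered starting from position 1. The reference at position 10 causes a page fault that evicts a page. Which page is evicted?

W

pos 1: B: miss, frames (B)
pos 2: W: miss, frames (B W)
pos 3: S: miss, frames (B W S)
pos 4: U: miss, evict B, frames (W S U)
pos 5: S: hit
pos 6: U: hit
pos 7: W: hit
pos 8: U: hit
pos 9: S: hit
pos 10: R: miss, evict W, frames (S U R)
At position 10, page W is evicted.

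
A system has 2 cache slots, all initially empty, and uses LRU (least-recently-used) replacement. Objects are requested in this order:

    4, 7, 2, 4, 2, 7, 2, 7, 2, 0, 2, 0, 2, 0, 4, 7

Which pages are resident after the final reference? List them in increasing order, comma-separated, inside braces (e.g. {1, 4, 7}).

{4, 7}

4 -> fault, frames [4]
7 -> fault, frames [4, 7]
2 -> fault, evict 4, frames [7, 2]
4 -> fault, evict 7, frames [2, 4]
2 -> hit
7 -> fault, evict 4, frames [2, 7]
2 -> hit
7 -> hit
2 -> hit
0 -> fault, evict 7, frames [2, 0]
2 -> hit
0 -> hit
2 -> hit
0 -> hit
4 -> fault, evict 2, frames [0, 4]
7 -> fault, evict 0, frames [4, 7]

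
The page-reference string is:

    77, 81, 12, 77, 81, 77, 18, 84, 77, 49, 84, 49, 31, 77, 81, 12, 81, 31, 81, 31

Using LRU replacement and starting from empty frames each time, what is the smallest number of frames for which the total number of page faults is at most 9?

4

f=1: 20 faults
f=2: 15 faults
f=3: 11 faults
f=4: 9 faults
f=5: 9 faults
f=6: 8 faults
f=7: 7 faults
Smallest f with faults ≤ 9 is 4.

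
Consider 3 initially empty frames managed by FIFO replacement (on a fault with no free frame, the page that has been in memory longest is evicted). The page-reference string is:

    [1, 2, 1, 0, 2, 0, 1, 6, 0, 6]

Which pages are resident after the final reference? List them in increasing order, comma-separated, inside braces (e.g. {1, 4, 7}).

{0, 2, 6}

1 -> miss, frames [1]
2 -> miss, frames [1, 2]
1 -> hit
0 -> miss, frames [1, 2, 0]
2 -> hit
0 -> hit
1 -> hit
6 -> miss, evict 1, frames [2, 0, 6]
0 -> hit
6 -> hit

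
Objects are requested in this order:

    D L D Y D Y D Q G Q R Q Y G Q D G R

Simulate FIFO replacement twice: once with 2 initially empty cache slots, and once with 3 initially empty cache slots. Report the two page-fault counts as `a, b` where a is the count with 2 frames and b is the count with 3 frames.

2 frames: F F . F F . . F F . F F F F F F F F → 14 faults.
3 frames: F F . F . . . F F . F . F . F F F F → 11 faults.
11 < 14: adding a frame reduced faults, as is typical.

14, 11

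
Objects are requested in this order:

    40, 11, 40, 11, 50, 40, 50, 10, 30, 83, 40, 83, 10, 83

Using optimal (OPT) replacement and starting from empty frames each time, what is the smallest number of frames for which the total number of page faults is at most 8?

2

f=1: 14 faults
f=2: 7 faults
f=3: 6 faults
f=4: 6 faults
f=5: 6 faults
f=6: 6 faults
Smallest f with faults ≤ 8 is 2.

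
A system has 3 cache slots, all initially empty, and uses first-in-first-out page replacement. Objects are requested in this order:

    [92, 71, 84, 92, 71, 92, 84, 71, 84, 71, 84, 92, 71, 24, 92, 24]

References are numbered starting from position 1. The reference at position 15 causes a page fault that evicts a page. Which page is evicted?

pos 1: 92 → fault, frames (92)
pos 2: 71 → fault, frames (92 71)
pos 3: 84 → fault, frames (92 71 84)
pos 4: 92 → hit
pos 5: 71 → hit
pos 6: 92 → hit
pos 7: 84 → hit
pos 8: 71 → hit
pos 9: 84 → hit
pos 10: 71 → hit
pos 11: 84 → hit
pos 12: 92 → hit
pos 13: 71 → hit
pos 14: 24 → fault, evict 92, frames (71 84 24)
pos 15: 92 → fault, evict 71, frames (84 24 92)
At position 15, page 71 is evicted.

71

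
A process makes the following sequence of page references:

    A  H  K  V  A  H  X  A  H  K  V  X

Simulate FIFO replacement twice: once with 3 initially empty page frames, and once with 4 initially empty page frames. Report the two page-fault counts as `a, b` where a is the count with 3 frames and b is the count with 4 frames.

3 frames: F F F F F F F . . F F . → 9 faults.
4 frames: F F F F . . F F F F F F → 10 faults.
10 > 9: adding a frame increased faults — Belady's anomaly.

9, 10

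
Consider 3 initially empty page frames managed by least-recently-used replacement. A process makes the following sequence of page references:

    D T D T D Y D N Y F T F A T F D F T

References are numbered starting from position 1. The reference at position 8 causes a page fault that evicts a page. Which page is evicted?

T

pos 1: D → fault, frames {D}
pos 2: T → fault, frames {D,T}
pos 3: D → hit
pos 4: T → hit
pos 5: D → hit
pos 6: Y → fault, frames {T,D,Y}
pos 7: D → hit
pos 8: N → fault, evict T, frames {Y,D,N}
At position 8, page T is evicted.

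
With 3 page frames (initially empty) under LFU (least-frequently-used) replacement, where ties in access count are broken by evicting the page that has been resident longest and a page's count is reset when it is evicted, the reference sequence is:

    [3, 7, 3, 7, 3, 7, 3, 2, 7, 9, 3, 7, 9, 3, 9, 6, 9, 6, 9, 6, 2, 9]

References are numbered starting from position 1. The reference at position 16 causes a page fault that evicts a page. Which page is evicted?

9

pos 1: 3 → miss, frames {3}
pos 2: 7 → miss, frames {3,7}
pos 3: 3 → hit
pos 4: 7 → hit
pos 5: 3 → hit
pos 6: 7 → hit
pos 7: 3 → hit
pos 8: 2 → miss, frames {3,7,2}
pos 9: 7 → hit
pos 10: 9 → miss, evict 2, frames {3,7,9}
pos 11: 3 → hit
pos 12: 7 → hit
pos 13: 9 → hit
pos 14: 3 → hit
pos 15: 9 → hit
pos 16: 6 → miss, evict 9, frames {3,7,6}
At position 16, page 9 is evicted.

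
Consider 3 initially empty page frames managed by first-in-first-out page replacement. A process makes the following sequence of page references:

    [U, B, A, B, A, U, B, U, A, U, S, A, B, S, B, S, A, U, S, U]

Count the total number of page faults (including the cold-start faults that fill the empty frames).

U: miss, frames (U)
B: miss, frames (U B)
A: miss, frames (U B A)
B: hit
A: hit
U: hit
B: hit
U: hit
A: hit
U: hit
S: miss, evict U, frames (B A S)
A: hit
B: hit
S: hit
B: hit
S: hit
A: hit
U: miss, evict B, frames (A S U)
S: hit
U: hit
Page faults: 5.

5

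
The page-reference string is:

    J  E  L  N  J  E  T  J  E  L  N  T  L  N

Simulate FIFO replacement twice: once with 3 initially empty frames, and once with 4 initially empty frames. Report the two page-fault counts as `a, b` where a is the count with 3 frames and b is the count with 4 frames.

3 frames: F F F F F F F . . F F . . . → 9 faults.
4 frames: F F F F . . F F F F F F . . → 10 faults.
10 > 9: adding a frame increased faults — Belady's anomaly.

9, 10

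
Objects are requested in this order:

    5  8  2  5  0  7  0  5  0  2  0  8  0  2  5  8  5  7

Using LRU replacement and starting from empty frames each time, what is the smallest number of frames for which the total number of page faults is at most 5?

5

f=1: 18 faults
f=2: 13 faults
f=3: 10 faults
f=4: 7 faults
f=5: 5 faults
Smallest f with faults ≤ 5 is 5.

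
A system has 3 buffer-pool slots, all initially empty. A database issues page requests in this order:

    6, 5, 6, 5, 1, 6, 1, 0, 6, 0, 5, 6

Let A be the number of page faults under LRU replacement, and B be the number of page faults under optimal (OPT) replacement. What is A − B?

Under LRU: F F . . F . . F . . F . → 5 faults.
Under OPT: F F . . F . . F . . . . → 4 faults.
A − B = 5 − 4 = 1.

1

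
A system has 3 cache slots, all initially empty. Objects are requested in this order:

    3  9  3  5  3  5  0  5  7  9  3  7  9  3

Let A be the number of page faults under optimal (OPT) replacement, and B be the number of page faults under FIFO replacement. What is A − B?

-1

Under OPT: F F . F . . F . F . F . . . → 6 faults.
Under FIFO: F F . F . . F . F F F . . . → 7 faults.
A − B = 6 − 7 = -1.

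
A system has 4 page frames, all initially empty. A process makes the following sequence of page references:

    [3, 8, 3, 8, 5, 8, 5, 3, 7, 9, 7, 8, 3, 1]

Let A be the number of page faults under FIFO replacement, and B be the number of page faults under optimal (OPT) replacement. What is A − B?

1

Under FIFO: F F . . F . . . F F . . F F → 7 faults.
Under OPT: F F . . F . . . F F . . . F → 6 faults.
A − B = 7 − 6 = 1.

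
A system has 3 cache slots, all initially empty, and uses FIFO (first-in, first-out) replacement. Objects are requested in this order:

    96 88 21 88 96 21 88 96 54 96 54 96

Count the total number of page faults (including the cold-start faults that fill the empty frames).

96: fault, frames [96]
88: fault, frames [96, 88]
21: fault, frames [96, 88, 21]
88: hit
96: hit
21: hit
88: hit
96: hit
54: fault, evict 96, frames [88, 21, 54]
96: fault, evict 88, frames [21, 54, 96]
54: hit
96: hit
Page faults: 5.

5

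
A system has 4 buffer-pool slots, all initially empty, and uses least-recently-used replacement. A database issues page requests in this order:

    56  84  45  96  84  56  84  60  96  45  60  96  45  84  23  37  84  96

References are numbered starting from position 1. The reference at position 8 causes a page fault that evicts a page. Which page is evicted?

45

pos 1: 56: fault, frames (56)
pos 2: 84: fault, frames (56 84)
pos 3: 45: fault, frames (56 84 45)
pos 4: 96: fault, frames (56 84 45 96)
pos 5: 84: hit
pos 6: 56: hit
pos 7: 84: hit
pos 8: 60: fault, evict 45, frames (96 56 84 60)
At position 8, page 45 is evicted.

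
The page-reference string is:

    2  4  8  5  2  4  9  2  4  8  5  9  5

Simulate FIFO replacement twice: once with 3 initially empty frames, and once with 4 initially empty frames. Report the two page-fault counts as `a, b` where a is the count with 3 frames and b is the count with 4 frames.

9, 10

3 frames: F F F F F F F . . F F . . → 9 faults.
4 frames: F F F F . . F F F F F F . → 10 faults.
10 > 9: adding a frame increased faults — Belady's anomaly.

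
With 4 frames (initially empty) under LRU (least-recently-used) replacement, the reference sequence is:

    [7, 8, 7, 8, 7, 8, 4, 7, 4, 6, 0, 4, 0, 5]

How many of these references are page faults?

6

7: fault, frames [7]
8: fault, frames [7, 8]
7: hit
8: hit
7: hit
8: hit
4: fault, frames [7, 8, 4]
7: hit
4: hit
6: fault, frames [8, 7, 4, 6]
0: fault, evict 8, frames [7, 4, 6, 0]
4: hit
0: hit
5: fault, evict 7, frames [6, 4, 0, 5]
Page faults: 6.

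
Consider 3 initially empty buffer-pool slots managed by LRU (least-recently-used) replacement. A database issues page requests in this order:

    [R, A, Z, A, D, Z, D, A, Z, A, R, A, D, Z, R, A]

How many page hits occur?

7

R: fault, frames [R]
A: fault, frames [R, A]
Z: fault, frames [R, A, Z]
A: hit
D: fault, evict R, frames [Z, A, D]
Z: hit
D: hit
A: hit
Z: hit
A: hit
R: fault, evict D, frames [Z, A, R]
A: hit
D: fault, evict Z, frames [R, A, D]
Z: fault, evict R, frames [A, D, Z]
R: fault, evict A, frames [D, Z, R]
A: fault, evict D, frames [Z, R, A]
Hits: 7.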